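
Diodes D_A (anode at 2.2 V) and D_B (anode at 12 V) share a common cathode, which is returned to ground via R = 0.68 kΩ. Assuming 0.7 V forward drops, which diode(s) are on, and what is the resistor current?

Assume both conduct. Then node N would need to be at both 2.2−0.7 = 1.5 V and 12−0.7 = 11.3 V, which is impossible.
Assume only D_B conducts: V_N = 12 − 0.7 = 11.3 V, so I_R = 11.3/0.68 = 16.6 mA.
Check D_A: its anode-to-cathode voltage is 2.2 − 11.3 = -9.1 V < 0.7 V, so it is off. The assumption is consistent.

Only D_B conducts; I_R ≈ 17 mA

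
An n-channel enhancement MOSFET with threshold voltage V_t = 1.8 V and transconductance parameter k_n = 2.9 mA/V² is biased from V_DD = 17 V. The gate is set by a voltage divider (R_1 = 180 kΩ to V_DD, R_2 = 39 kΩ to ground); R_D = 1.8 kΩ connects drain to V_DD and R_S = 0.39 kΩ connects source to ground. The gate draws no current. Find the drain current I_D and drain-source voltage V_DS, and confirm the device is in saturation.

I_D ≈ 1 mA, V_DS ≈ 15 V

V_G = V_DD·R_2/(R_1+R_2) = 17×39/219 = 3.03 V.
Assume saturation: I_D = (k_n/2)(V_GS − V_t)² with V_GS = V_G − I_D·R_S = 3.03 − 0.39·I_D.
Substituting gives 0.221·I_D² − 2.39·I_D + 2.18 = 0, with roots I_D = 1.01 or 9.82 mA.
The root I_D = 9.82 mA gives V_GS = -0.802 V ≤ V_t, so take I_D = 1.01 mA.
Then V_GS = 2.63 V and V_DS = V_DD − I_D(R_D+R_S) = 17 − 1.01×2.19 = 14.8 V.
Saturation requires V_DS ≥ V_GS − V_t = 0.834 V; 14.8 ≥ 0.834 ✓.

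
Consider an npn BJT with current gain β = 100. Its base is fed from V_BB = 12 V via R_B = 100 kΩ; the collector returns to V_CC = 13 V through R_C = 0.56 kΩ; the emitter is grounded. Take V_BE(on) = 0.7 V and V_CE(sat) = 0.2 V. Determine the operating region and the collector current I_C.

Assume active. Base-emitter loop: I_B = (V_BB − V_BE)/R_B = (12 − 0.7)/100 = 0.113 mA.
I_C = β·I_B = 100×0.113 = 11.3 mA.
V_CE = V_CC − I_C·R_C = 13 − 11.3×0.56 = 6.67 V > V_CE(sat), so the active-region assumption holds.

active; I_C ≈ 11 mA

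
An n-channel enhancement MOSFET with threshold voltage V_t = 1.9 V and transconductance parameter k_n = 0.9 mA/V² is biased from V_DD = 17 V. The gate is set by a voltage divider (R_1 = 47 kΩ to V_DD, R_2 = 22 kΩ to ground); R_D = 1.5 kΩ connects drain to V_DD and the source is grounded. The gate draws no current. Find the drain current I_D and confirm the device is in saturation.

I_D ≈ 5.6 mA

V_G = V_DD·R_2/(R_1+R_2) = 17×22/69 = 5.42 V. With the source grounded, V_GS = V_G = 5.42 V.
Assume saturation: I_D = (k_n/2)(V_GS − V_t)² = (0.9/2)×(5.42 − 1.9)² = 0.45×3.52² = 5.58 mA.
V_DS = V_DD − I_D·R_D = 17 − 5.58×1.5 = 8.64 V.
Saturation requires V_DS ≥ V_GS − V_t = 3.52 V; 8.64 ≥ 3.52 ✓.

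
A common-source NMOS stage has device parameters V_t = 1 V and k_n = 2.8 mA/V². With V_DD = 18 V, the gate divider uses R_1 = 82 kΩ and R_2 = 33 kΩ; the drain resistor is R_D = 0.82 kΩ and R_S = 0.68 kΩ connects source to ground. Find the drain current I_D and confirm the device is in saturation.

V_G = V_DD·R_2/(R_1+R_2) = 18×33/115 = 5.17 V.
Assume saturation: I_D = (k_n/2)(V_GS − V_t)² with V_GS = V_G − I_D·R_S = 5.17 − 0.68·I_D.
Substituting gives 0.647·I_D² − 8.93·I_D + 24.3 = 0, with roots I_D = 3.73 or 10.1 mA.
The root I_D = 10.1 mA gives V_GS = -1.68 V ≤ V_t, so take I_D = 3.73 mA.
Then V_GS = 2.63 V and V_DS = V_DD − I_D(R_D+R_S) = 18 − 3.73×1.5 = 12.4 V.
Saturation requires V_DS ≥ V_GS − V_t = 1.63 V; 12.4 ≥ 1.63 ✓.

I_D ≈ 3.7 mA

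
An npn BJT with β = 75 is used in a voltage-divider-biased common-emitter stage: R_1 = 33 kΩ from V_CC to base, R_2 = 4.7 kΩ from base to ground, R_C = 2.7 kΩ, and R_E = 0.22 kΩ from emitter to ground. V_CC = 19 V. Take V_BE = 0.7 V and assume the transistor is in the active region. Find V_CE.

V_CE ≈ 1.4 V

Thevenize the base divider: V_Th = V_CC·R_2/(R_1+R_2) = 19×4.7/37.7 = 2.37 V, R_Th = R_1‖R_2 = 4.11 kΩ.
Base-emitter loop: V_Th = I_B·R_Th + V_BE + (β+1)I_B·R_E, so I_B = (2.37 − 0.7) / (4.11 + 76×0.22) = 0.0801 mA.
I_C = β·I_B = 75×0.0801 = 6.01 mA, and I_E = (β+1)I_B = 6.09 mA.
V_CE = V_CC − I_C·R_C − I_E·R_E = 19 − 6.01×2.7 − 6.09×0.22 = 1.44 V.
V_CE = 1.44 V > 0.2 V confirms active-region operation.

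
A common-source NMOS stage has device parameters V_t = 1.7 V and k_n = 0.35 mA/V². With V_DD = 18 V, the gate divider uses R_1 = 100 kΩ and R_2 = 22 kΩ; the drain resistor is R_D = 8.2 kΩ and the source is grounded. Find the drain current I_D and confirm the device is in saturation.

V_G = V_DD·R_2/(R_1+R_2) = 18×22/122 = 3.25 V. With the source grounded, V_GS = V_G = 3.25 V.
Assume saturation: I_D = (k_n/2)(V_GS − V_t)² = (0.35/2)×(3.25 − 1.7)² = 0.175×1.55² = 0.418 mA.
V_DS = V_DD − I_D·R_D = 18 − 0.418×8.2 = 14.6 V.
Saturation requires V_DS ≥ V_GS − V_t = 1.55 V; 14.6 ≥ 1.55 ✓.

I_D ≈ 0.42 mA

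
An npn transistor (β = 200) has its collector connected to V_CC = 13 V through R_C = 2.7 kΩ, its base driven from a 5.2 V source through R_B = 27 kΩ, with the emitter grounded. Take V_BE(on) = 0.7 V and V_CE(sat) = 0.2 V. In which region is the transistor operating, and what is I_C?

Assume active: I_B = (5.2 − 0.7)/27 = 0.167 mA, giving I_C = β·I_B = 33.3 mA.
But then V_CE = 13 − 33.3×2.7 = -77 V < V_CE(sat) = 0.2 V — impossible in the active region.
So the transistor is saturated. With V_CE = 0.2 V, I_C = (V_CC − 0.2)/R_C = 12.8/2.7 = 4.74 mA.
Check: β·I_B = 33.3 mA > I_C = 4.74 mA, confirming saturation.

saturation; I_C ≈ 4.7 mA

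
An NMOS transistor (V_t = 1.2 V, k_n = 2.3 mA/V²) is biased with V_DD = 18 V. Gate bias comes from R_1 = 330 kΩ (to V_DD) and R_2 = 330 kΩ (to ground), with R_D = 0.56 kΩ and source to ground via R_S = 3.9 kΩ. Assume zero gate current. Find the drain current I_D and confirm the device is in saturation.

I_D ≈ 1.7 mA

V_G = V_DD·R_2/(R_1+R_2) = 18×330/660 = 9 V.
Assume saturation: I_D = (k_n/2)(V_GS − V_t)² with V_GS = V_G − I_D·R_S = 9 − 3.9·I_D.
Substituting gives 17.5·I_D² − 71·I_D + 70 = 0, with roots I_D = 1.69 or 2.37 mA.
The root I_D = 2.37 mA gives V_GS = -0.235 V ≤ V_t, so take I_D = 1.69 mA.
Then V_GS = 2.41 V and V_DS = V_DD − I_D(R_D+R_S) = 18 − 1.69×4.46 = 10.5 V.
Saturation requires V_DS ≥ V_GS − V_t = 1.21 V; 10.5 ≥ 1.21 ✓.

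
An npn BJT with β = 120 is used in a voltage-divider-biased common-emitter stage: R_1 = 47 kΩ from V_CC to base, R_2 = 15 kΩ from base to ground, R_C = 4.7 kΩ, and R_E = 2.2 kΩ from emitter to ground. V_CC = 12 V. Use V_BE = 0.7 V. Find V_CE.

V_CE ≈ 5.4 V

Thevenize the base divider: V_Th = V_CC·R_2/(R_1+R_2) = 12×15/62 = 2.9 V, R_Th = R_1‖R_2 = 11.4 kΩ.
Base-emitter loop: V_Th = I_B·R_Th + V_BE + (β+1)I_B·R_E, so I_B = (2.9 − 0.7) / (11.4 + 121×2.2) = 0.00794 mA.
I_C = β·I_B = 120×0.00794 = 0.953 mA, and I_E = (β+1)I_B = 0.96 mA.
V_CE = V_CC − I_C·R_C − I_E·R_E = 12 − 0.953×4.7 − 0.96×2.2 = 5.41 V.
V_CE = 5.41 V > 0.2 V confirms active-region operation.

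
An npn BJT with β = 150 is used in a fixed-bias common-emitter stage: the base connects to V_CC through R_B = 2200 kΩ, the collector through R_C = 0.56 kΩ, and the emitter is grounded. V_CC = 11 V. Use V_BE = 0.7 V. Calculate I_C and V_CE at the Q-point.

I_C ≈ 0.7 mA, V_CE ≈ 11 V

Base loop: V_CC = I_B·R_B + V_BE, so I_B = (11 − 0.7)/2200 kΩ = 0.00468 mA.
In the active region I_C = β·I_B = 150 × 0.00468 = 0.702 mA.
Collector loop: V_CE = V_CC − I_C·R_C = 11 − 0.702×0.56 = 10.6 V.
Since V_CE = 10.6 V > V_CE(sat) ≈ 0.2 V, the transistor is in the active region as assumed.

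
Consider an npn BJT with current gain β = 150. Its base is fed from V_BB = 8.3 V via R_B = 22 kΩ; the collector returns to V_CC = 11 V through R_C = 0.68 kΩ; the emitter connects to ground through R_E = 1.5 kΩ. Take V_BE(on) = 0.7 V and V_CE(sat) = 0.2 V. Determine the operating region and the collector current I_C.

active; I_C ≈ 4.6 mA

Assume active. Base-emitter loop: I_B = (V_BB − V_BE)/(R_B + (β+1)R_E) = (8.3 − 0.7)/(22 + 151×1.5) = 0.0306 mA.
I_C = β·I_B = 150×0.0306 = 4.59 mA.
V_CE = V_CC − I_C·R_C − I_E·R_E = 11 − 4.59×0.68 − 4.62×1.5 = 0.953 V > V_CE(sat), so the active-region assumption holds.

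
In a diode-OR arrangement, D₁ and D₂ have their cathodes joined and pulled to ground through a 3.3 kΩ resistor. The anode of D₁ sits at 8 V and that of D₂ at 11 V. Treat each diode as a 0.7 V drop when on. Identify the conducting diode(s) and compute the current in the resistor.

Assume both conduct. Then node N would need to be at both 8−0.7 = 7.3 V and 11−0.7 = 10.3 V, which is impossible.
Assume only D₂ conducts: V_N = 11 − 0.7 = 10.3 V, so I_R = 10.3/3.3 = 3.12 mA.
Check D₁: its anode-to-cathode voltage is 8 − 10.3 = -2.3 V < 0.7 V, so it is off. The assumption is consistent.

Only D₂ conducts; I_R ≈ 3.1 mA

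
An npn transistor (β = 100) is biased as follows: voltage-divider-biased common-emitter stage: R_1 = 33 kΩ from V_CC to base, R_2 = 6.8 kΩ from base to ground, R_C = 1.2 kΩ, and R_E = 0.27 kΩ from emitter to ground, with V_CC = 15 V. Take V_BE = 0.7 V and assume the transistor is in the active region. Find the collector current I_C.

I_C ≈ 5.7 mA

Thevenize the base divider: V_Th = V_CC·R_2/(R_1+R_2) = 15×6.8/39.8 = 2.56 V, R_Th = R_1‖R_2 = 5.64 kΩ.
Base-emitter loop: V_Th = I_B·R_Th + V_BE + (β+1)I_B·R_E, so I_B = (2.56 − 0.7) / (5.64 + 101×0.27) = 0.0566 mA.
I_C = β·I_B = 100×0.0566 = 5.66 mA, and I_E = (β+1)I_B = 5.72 mA.
V_CE = V_CC − I_C·R_C − I_E·R_E = 15 − 5.66×1.2 − 5.72×0.27 = 6.66 V.
V_CE = 6.66 V > 0.2 V confirms active-region operation.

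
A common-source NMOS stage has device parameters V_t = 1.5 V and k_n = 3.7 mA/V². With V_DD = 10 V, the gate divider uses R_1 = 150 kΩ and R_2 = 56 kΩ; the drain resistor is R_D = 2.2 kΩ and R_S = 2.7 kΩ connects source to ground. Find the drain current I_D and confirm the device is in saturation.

I_D ≈ 0.3 mA

V_G = V_DD·R_2/(R_1+R_2) = 10×56/206 = 2.72 V.
Assume saturation: I_D = (k_n/2)(V_GS − V_t)² with V_GS = V_G − I_D·R_S = 2.72 − 2.7·I_D.
Substituting gives 13.5·I_D² − 13.2·I_D + 2.75 = 0, with roots I_D = 0.302 or 0.675 mA.
The root I_D = 0.675 mA gives V_GS = 0.896 V ≤ V_t, so take I_D = 0.302 mA.
Then V_GS = 1.9 V and V_DS = V_DD − I_D(R_D+R_S) = 10 − 0.302×4.9 = 8.52 V.
Saturation requires V_DS ≥ V_GS − V_t = 0.404 V; 8.52 ≥ 0.404 ✓.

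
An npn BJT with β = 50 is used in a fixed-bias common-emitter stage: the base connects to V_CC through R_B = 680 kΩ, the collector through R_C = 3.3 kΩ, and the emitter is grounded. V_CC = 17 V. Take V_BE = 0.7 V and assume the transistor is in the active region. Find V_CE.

Base loop: V_CC = I_B·R_B + V_BE, so I_B = (17 − 0.7)/680 kΩ = 0.024 mA.
In the active region I_C = β·I_B = 50 × 0.024 = 1.2 mA.
Collector loop: V_CE = V_CC − I_C·R_C = 17 − 1.2×3.3 = 13 V.
Since V_CE = 13 V > V_CE(sat) ≈ 0.2 V, the transistor is in the active region as assumed.

V_CE ≈ 13 V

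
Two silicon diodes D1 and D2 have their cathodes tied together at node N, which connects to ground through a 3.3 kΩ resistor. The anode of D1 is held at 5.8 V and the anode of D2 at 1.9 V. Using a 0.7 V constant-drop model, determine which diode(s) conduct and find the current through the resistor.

Assume both conduct. Then node N would need to be at both 5.8−0.7 = 5.1 V and 1.9−0.7 = 1.2 V, which is impossible.
Assume only D1 conducts: V_N = 5.8 − 0.7 = 5.1 V, so I_R = 5.1/3.3 = 1.55 mA.
Check D2: its anode-to-cathode voltage is 1.9 − 5.1 = -3.2 V < 0.7 V, so it is off. The assumption is consistent.

Only D1 conducts; I_R ≈ 1.5 mA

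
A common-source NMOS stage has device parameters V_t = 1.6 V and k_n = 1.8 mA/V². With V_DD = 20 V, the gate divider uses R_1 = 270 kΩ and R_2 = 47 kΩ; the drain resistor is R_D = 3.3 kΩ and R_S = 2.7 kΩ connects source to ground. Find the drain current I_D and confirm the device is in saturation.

I_D ≈ 0.29 mA

V_G = V_DD·R_2/(R_1+R_2) = 20×47/317 = 2.97 V.
Assume saturation: I_D = (k_n/2)(V_GS − V_t)² with V_GS = V_G − I_D·R_S = 2.97 − 2.7·I_D.
Substituting gives 6.56·I_D² − 7.64·I_D + 1.68 = 0, with roots I_D = 0.294 or 0.87 mA.
The root I_D = 0.87 mA gives V_GS = 0.617 V ≤ V_t, so take I_D = 0.294 mA.
Then V_GS = 2.17 V and V_DS = V_DD − I_D(R_D+R_S) = 20 − 0.294×6 = 18.2 V.
Saturation requires V_DS ≥ V_GS − V_t = 0.572 V; 18.2 ≥ 0.572 ✓.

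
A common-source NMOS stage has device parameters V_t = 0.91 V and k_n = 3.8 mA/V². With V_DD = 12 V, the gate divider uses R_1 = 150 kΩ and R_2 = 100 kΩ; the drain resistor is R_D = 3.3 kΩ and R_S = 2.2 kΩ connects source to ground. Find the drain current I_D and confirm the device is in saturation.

I_D ≈ 1.4 mA

V_G = V_DD·R_2/(R_1+R_2) = 12×100/250 = 4.8 V.
Assume saturation: I_D = (k_n/2)(V_GS − V_t)² with V_GS = V_G − I_D·R_S = 4.8 − 2.2·I_D.
Substituting gives 9.2·I_D² − 33.5·I_D + 28.8 = 0, with roots I_D = 1.38 or 2.26 mA.
The root I_D = 2.26 mA gives V_GS = -0.182 V ≤ V_t, so take I_D = 1.38 mA.
Then V_GS = 1.76 V and V_DS = V_DD − I_D(R_D+R_S) = 12 − 1.38×5.5 = 4.41 V.
Saturation requires V_DS ≥ V_GS − V_t = 0.852 V; 4.41 ≥ 0.852 ✓.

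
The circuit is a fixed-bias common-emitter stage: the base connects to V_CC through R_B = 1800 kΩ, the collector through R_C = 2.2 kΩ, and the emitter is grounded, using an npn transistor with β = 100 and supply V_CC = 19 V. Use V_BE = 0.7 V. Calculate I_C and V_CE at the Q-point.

Base loop: V_CC = I_B·R_B + V_BE, so I_B = (19 − 0.7)/1800 kΩ = 0.0102 mA.
In the active region I_C = β·I_B = 100 × 0.0102 = 1.02 mA.
Collector loop: V_CE = V_CC − I_C·R_C = 19 − 1.02×2.2 = 16.8 V.
Since V_CE = 16.8 V > V_CE(sat) ≈ 0.2 V, the transistor is in the active region as assumed.

I_C ≈ 1 mA, V_CE ≈ 17 V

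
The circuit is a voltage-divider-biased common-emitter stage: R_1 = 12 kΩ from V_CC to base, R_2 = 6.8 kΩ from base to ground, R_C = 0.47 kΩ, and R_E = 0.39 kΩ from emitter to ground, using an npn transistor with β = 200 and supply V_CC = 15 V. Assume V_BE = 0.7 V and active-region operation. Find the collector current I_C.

I_C ≈ 11 mA

Thevenize the base divider: V_Th = V_CC·R_2/(R_1+R_2) = 15×6.8/18.8 = 5.43 V, R_Th = R_1‖R_2 = 4.34 kΩ.
Base-emitter loop: V_Th = I_B·R_Th + V_BE + (β+1)I_B·R_E, so I_B = (5.43 − 0.7) / (4.34 + 201×0.39) = 0.0571 mA.
I_C = β·I_B = 200×0.0571 = 11.4 mA, and I_E = (β+1)I_B = 11.5 mA.
V_CE = V_CC − I_C·R_C − I_E·R_E = 15 − 11.4×0.47 − 11.5×0.39 = 5.15 V.
V_CE = 5.15 V > 0.2 V confirms active-region operation.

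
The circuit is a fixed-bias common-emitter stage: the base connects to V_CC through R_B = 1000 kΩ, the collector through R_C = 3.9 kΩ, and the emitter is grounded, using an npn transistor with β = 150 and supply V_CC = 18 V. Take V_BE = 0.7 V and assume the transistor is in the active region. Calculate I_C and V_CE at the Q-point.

Base loop: V_CC = I_B·R_B + V_BE, so I_B = (18 − 0.7)/1000 kΩ = 0.0173 mA.
In the active region I_C = β·I_B = 150 × 0.0173 = 2.59 mA.
Collector loop: V_CE = V_CC − I_C·R_C = 18 − 2.59×3.9 = 7.88 V.
Since V_CE = 7.88 V > V_CE(sat) ≈ 0.2 V, the transistor is in the active region as assumed.

I_C ≈ 2.6 mA, V_CE ≈ 7.9 V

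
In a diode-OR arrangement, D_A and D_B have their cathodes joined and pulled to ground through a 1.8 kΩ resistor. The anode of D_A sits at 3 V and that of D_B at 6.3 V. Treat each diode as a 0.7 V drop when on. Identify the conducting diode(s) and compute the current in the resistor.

Assume both conduct. Then node N would need to be at both 3−0.7 = 2.3 V and 6.3−0.7 = 5.6 V, which is impossible.
Assume only D_B conducts: V_N = 6.3 − 0.7 = 5.6 V, so I_R = 5.6/1.8 = 3.11 mA.
Check D_A: its anode-to-cathode voltage is 3 − 5.6 = -2.6 V < 0.7 V, so it is off. The assumption is consistent.

Only D_B conducts; I_R ≈ 3.1 mA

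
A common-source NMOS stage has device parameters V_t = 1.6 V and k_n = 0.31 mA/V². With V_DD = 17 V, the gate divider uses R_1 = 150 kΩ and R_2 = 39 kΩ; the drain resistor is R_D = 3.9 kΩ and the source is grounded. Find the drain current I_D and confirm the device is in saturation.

I_D ≈ 0.56 mA

V_G = V_DD·R_2/(R_1+R_2) = 17×39/189 = 3.51 V. With the source grounded, V_GS = V_G = 3.51 V.
Assume saturation: I_D = (k_n/2)(V_GS − V_t)² = (0.31/2)×(3.51 − 1.6)² = 0.155×1.91² = 0.564 mA.
V_DS = V_DD − I_D·R_D = 17 − 0.564×3.9 = 14.8 V.
Saturation requires V_DS ≥ V_GS − V_t = 1.91 V; 14.8 ≥ 1.91 ✓.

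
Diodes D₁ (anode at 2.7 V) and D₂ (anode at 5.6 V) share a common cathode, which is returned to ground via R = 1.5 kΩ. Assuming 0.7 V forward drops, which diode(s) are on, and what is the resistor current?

Assume both conduct. Then node N would need to be at both 2.7−0.7 = 2 V and 5.6−0.7 = 4.9 V, which is impossible.
Assume only D₂ conducts: V_N = 5.6 − 0.7 = 4.9 V, so I_R = 4.9/1.5 = 3.27 mA.
Check D₁: its anode-to-cathode voltage is 2.7 − 4.9 = -2.2 V < 0.7 V, so it is off. The assumption is consistent.

Only D₂ conducts; I_R ≈ 3.3 mA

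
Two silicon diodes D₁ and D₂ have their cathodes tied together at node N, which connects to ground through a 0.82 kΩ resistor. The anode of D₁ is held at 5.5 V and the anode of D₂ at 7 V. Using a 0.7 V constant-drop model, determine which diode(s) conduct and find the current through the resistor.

Only D₂ conducts; I_R ≈ 7.7 mA

Assume both conduct. Then node N would need to be at both 5.5−0.7 = 4.8 V and 7−0.7 = 6.3 V, which is impossible.
Assume only D₂ conducts: V_N = 7 − 0.7 = 6.3 V, so I_R = 6.3/0.82 = 7.68 mA.
Check D₁: its anode-to-cathode voltage is 5.5 − 6.3 = -0.8 V < 0.7 V, so it is off. The assumption is consistent.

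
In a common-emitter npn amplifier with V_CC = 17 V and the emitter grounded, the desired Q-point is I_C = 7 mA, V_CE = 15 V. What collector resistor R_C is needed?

R_C ≈ 0.29 kΩ

Collector loop: V_CC = I_C·R_C + V_CE.
R_C = (V_CC − V_CE)/I_C = (17 − 15)/7 = 0.286 kΩ.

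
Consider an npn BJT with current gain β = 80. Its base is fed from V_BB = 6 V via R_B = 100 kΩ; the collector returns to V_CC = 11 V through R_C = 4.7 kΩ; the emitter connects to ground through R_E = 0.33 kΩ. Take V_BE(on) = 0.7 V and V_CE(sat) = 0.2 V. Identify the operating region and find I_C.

Assume active: I_B = (6 − 0.7)/(100 + 81×0.33) = 0.0418 mA, I_C = β·I_B = 3.35 mA.
Then V_CE = 11 − 3.35×4.7 − 3.39×0.33 = -5.84 V < 0.2 V — the active assumption fails.
Re-solve with V_CE = 0.2 V. KCL at the emitter: V_E/R_E = (V_BB−0.7−V_E)/R_B + (V_CC−0.2−V_E)/R_C, giving V_E = 0.723 V.
I_C = (V_CC − 0.2 − V_E)/R_C = (10.8 − 0.723)/4.7 = 2.14 mA.
Check: I_B = (5.3 − 0.723)/100 = 0.0458 mA, and β·I_B = 3.66 mA > I_C, confirming saturation.

saturation; I_C ≈ 2.1 mA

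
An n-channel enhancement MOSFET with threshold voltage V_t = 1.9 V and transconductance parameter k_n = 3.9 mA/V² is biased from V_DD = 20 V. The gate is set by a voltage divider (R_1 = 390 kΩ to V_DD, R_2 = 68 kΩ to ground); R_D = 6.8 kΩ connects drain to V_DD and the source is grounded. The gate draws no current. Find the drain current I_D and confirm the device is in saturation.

I_D ≈ 2.2 mA

V_G = V_DD·R_2/(R_1+R_2) = 20×68/458 = 2.97 V. With the source grounded, V_GS = V_G = 2.97 V.
Assume saturation: I_D = (k_n/2)(V_GS − V_t)² = (3.9/2)×(2.97 − 1.9)² = 1.95×1.07² = 2.23 mA.
V_DS = V_DD − I_D·R_D = 20 − 2.23×6.8 = 4.83 V.
Saturation requires V_DS ≥ V_GS − V_t = 1.07 V; 4.83 ≥ 1.07 ✓.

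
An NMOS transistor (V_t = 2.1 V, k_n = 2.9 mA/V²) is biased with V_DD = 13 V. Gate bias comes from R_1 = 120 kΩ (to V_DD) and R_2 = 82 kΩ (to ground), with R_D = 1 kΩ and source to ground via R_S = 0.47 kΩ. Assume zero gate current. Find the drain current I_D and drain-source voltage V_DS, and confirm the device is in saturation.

V_G = V_DD·R_2/(R_1+R_2) = 13×82/202 = 5.28 V.
Assume saturation: I_D = (k_n/2)(V_GS − V_t)² with V_GS = V_G − I_D·R_S = 5.28 − 0.47·I_D.
Substituting gives 0.32·I_D² − 5.33·I_D + 14.6 = 0, with roots I_D = 3.47 or 13.2 mA.
The root I_D = 13.2 mA gives V_GS = -0.914 V ≤ V_t, so take I_D = 3.47 mA.
Then V_GS = 3.65 V and V_DS = V_DD − I_D(R_D+R_S) = 13 − 3.47×1.47 = 7.9 V.
Saturation requires V_DS ≥ V_GS − V_t = 1.55 V; 7.9 ≥ 1.55 ✓.

I_D ≈ 3.5 mA, V_DS ≈ 7.9 V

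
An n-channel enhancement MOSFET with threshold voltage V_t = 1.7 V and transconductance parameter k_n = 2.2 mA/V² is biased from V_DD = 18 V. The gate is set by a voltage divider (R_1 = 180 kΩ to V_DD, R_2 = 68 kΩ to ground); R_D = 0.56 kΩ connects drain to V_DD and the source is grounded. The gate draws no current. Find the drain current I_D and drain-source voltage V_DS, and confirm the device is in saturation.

V_G = V_DD·R_2/(R_1+R_2) = 18×68/248 = 4.94 V. With the source grounded, V_GS = V_G = 4.94 V.
Assume saturation: I_D = (k_n/2)(V_GS − V_t)² = (2.2/2)×(4.94 − 1.7)² = 1.1×3.24² = 11.5 mA.
V_DS = V_DD − I_D·R_D = 18 − 11.5×0.56 = 11.6 V.
Saturation requires V_DS ≥ V_GS − V_t = 3.24 V; 11.6 ≥ 3.24 ✓.

I_D ≈ 12 mA, V_DS ≈ 12 V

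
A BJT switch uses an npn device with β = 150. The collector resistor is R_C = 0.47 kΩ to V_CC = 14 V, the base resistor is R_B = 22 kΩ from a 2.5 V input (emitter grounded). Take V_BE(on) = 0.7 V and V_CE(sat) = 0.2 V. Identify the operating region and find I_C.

active; I_C ≈ 12 mA

Assume active. Base-emitter loop: I_B = (V_BB − V_BE)/R_B = (2.5 − 0.7)/22 = 0.0818 mA.
I_C = β·I_B = 150×0.0818 = 12.3 mA.
V_CE = V_CC − I_C·R_C = 14 − 12.3×0.47 = 8.23 V > V_CE(sat), so the active-region assumption holds.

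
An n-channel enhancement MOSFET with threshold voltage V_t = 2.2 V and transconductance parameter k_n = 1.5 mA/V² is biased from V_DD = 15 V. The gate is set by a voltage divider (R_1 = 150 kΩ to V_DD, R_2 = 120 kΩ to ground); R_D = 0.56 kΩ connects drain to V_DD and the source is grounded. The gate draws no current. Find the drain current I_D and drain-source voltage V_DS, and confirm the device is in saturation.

I_D ≈ 15 mA, V_DS ≈ 6.6 V

V_G = V_DD·R_2/(R_1+R_2) = 15×120/270 = 6.67 V. With the source grounded, V_GS = V_G = 6.67 V.
Assume saturation: I_D = (k_n/2)(V_GS − V_t)² = (1.5/2)×(6.67 − 2.2)² = 0.75×4.47² = 15 mA.
V_DS = V_DD − I_D·R_D = 15 − 15×0.56 = 6.62 V.
Saturation requires V_DS ≥ V_GS − V_t = 4.47 V; 6.62 ≥ 4.47 ✓.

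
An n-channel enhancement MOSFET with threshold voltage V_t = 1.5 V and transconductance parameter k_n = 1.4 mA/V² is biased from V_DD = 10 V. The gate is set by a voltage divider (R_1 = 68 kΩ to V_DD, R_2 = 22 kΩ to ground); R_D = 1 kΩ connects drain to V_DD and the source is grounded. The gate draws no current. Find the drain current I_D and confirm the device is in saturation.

I_D ≈ 0.62 mA

V_G = V_DD·R_2/(R_1+R_2) = 10×22/90 = 2.44 V. With the source grounded, V_GS = V_G = 2.44 V.
Assume saturation: I_D = (k_n/2)(V_GS − V_t)² = (1.4/2)×(2.44 − 1.5)² = 0.7×0.944² = 0.624 mA.
V_DS = V_DD − I_D·R_D = 10 − 0.624×1 = 9.38 V.
Saturation requires V_DS ≥ V_GS − V_t = 0.944 V; 9.38 ≥ 0.944 ✓.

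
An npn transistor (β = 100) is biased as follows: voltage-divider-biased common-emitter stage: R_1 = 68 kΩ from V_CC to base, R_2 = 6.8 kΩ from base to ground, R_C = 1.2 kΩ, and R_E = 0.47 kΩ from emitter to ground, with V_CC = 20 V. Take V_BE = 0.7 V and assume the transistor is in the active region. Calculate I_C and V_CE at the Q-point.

I_C ≈ 2.1 mA, V_CE ≈ 17 V

Thevenize the base divider: V_Th = V_CC·R_2/(R_1+R_2) = 20×6.8/74.8 = 1.82 V, R_Th = R_1‖R_2 = 6.18 kΩ.
Base-emitter loop: V_Th = I_B·R_Th + V_BE + (β+1)I_B·R_E, so I_B = (1.82 − 0.7) / (6.18 + 101×0.47) = 0.0208 mA.
I_C = β·I_B = 100×0.0208 = 2.08 mA, and I_E = (β+1)I_B = 2.1 mA.
V_CE = V_CC − I_C·R_C − I_E·R_E = 20 − 2.08×1.2 − 2.1×0.47 = 16.5 V.
V_CE = 16.5 V > 0.2 V confirms active-region operation.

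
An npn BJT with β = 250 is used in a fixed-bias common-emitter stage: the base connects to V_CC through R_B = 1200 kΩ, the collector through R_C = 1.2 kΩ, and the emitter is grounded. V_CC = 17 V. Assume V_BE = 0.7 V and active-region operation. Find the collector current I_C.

I_C ≈ 3.4 mA

Base loop: V_CC = I_B·R_B + V_BE, so I_B = (17 − 0.7)/1200 kΩ = 0.0136 mA.
In the active region I_C = β·I_B = 250 × 0.0136 = 3.4 mA.
Collector loop: V_CE = V_CC − I_C·R_C = 17 − 3.4×1.2 = 12.9 V.
Since V_CE = 12.9 V > V_CE(sat) ≈ 0.2 V, the transistor is in the active region as assumed.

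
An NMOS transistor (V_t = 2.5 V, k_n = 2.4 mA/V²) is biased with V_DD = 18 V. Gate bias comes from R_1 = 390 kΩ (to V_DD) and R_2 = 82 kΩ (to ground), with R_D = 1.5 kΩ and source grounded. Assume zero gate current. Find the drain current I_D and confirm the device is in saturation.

I_D ≈ 0.47 mA

V_G = V_DD·R_2/(R_1+R_2) = 18×82/472 = 3.13 V. With the source grounded, V_GS = V_G = 3.13 V.
Assume saturation: I_D = (k_n/2)(V_GS − V_t)² = (2.4/2)×(3.13 − 2.5)² = 1.2×0.627² = 0.472 mA.
V_DS = V_DD − I_D·R_D = 18 − 0.472×1.5 = 17.3 V.
Saturation requires V_DS ≥ V_GS − V_t = 0.627 V; 17.3 ≥ 0.627 ✓.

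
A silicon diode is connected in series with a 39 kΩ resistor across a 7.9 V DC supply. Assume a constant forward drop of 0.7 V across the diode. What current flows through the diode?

I ≈ 0.18 mA

KVL around the loop: 7.9 = V_D + I·R = 0.7 + I × 39 kΩ.
So I = (7.9 − 0.7) / 39 kΩ = 7.2 / 39 = 0.185 mA.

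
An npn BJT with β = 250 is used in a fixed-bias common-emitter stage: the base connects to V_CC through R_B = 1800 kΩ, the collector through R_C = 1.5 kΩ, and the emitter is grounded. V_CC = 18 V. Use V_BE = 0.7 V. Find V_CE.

Base loop: V_CC = I_B·R_B + V_BE, so I_B = (18 − 0.7)/1800 kΩ = 0.00961 mA.
In the active region I_C = β·I_B = 250 × 0.00961 = 2.4 mA.
Collector loop: V_CE = V_CC − I_C·R_C = 18 − 2.4×1.5 = 14.4 V.
Since V_CE = 14.4 V > V_CE(sat) ≈ 0.2 V, the transistor is in the active region as assumed.

V_CE ≈ 14 V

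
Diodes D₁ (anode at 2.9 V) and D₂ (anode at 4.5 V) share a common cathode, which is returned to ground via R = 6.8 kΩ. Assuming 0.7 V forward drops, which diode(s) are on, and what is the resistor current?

Only D₂ conducts; I_R ≈ 0.56 mA

Assume both conduct. Then node N would need to be at both 2.9−0.7 = 2.2 V and 4.5−0.7 = 3.8 V, which is impossible.
Assume only D₂ conducts: V_N = 4.5 − 0.7 = 3.8 V, so I_R = 3.8/6.8 = 0.559 mA.
Check D₁: its anode-to-cathode voltage is 2.9 − 3.8 = -0.9 V < 0.7 V, so it is off. The assumption is consistent.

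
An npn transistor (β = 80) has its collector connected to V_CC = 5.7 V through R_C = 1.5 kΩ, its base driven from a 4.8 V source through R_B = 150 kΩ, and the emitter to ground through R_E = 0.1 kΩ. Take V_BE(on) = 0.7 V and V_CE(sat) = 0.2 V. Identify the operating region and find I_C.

active; I_C ≈ 2.1 mA

Assume active. Base-emitter loop: I_B = (V_BB − V_BE)/(R_B + (β+1)R_E) = (4.8 − 0.7)/(150 + 81×0.1) = 0.0259 mA.
I_C = β·I_B = 80×0.0259 = 2.07 mA.
V_CE = V_CC − I_C·R_C − I_E·R_E = 5.7 − 2.07×1.5 − 2.1×0.1 = 2.38 V > V_CE(sat), so the active-region assumption holds.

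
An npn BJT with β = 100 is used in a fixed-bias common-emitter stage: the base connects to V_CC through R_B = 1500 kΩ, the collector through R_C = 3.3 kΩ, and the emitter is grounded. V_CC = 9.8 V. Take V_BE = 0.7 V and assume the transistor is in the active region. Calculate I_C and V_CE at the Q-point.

Base loop: V_CC = I_B·R_B + V_BE, so I_B = (9.8 − 0.7)/1500 kΩ = 0.00607 mA.
In the active region I_C = β·I_B = 100 × 0.00607 = 0.607 mA.
Collector loop: V_CE = V_CC − I_C·R_C = 9.8 − 0.607×3.3 = 7.8 V.
Since V_CE = 7.8 V > V_CE(sat) ≈ 0.2 V, the transistor is in the active region as assumed.

I_C ≈ 0.61 mA, V_CE ≈ 7.8 V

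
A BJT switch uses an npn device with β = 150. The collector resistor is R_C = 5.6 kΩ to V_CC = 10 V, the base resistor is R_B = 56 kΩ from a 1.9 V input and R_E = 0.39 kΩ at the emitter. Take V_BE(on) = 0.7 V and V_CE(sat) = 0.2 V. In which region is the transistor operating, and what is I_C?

Assume active. Base-emitter loop: I_B = (V_BB − V_BE)/(R_B + (β+1)R_E) = (1.9 − 0.7)/(56 + 151×0.39) = 0.0104 mA.
I_C = β·I_B = 150×0.0104 = 1.57 mA.
V_CE = V_CC − I_C·R_C − I_E·R_E = 10 − 1.57×5.6 − 1.58×0.39 = 0.611 V > V_CE(sat), so the active-region assumption holds.

active; I_C ≈ 1.6 mA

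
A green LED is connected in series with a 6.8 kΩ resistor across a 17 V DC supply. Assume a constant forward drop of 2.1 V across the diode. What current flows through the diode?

KVL around the loop: 17 = V_D + I·R = 2.1 + I × 6.8 kΩ.
So I = (17 − 2.1) / 6.8 kΩ = 14.9 / 6.8 = 2.19 mA.

I ≈ 2.2 mA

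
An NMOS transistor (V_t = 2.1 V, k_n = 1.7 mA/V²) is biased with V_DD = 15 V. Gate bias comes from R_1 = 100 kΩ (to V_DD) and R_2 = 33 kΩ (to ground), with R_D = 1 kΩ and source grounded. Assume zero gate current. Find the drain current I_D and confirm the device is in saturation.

I_D ≈ 2.2 mA

V_G = V_DD·R_2/(R_1+R_2) = 15×33/133 = 3.72 V. With the source grounded, V_GS = V_G = 3.72 V.
Assume saturation: I_D = (k_n/2)(V_GS − V_t)² = (1.7/2)×(3.72 − 2.1)² = 0.85×1.62² = 2.24 mA.
V_DS = V_DD − I_D·R_D = 15 − 2.24×1 = 12.8 V.
Saturation requires V_DS ≥ V_GS − V_t = 1.62 V; 12.8 ≥ 1.62 ✓.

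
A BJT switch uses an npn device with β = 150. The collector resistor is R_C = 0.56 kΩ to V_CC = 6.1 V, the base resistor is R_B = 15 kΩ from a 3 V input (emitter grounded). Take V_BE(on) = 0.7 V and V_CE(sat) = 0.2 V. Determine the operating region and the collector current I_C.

saturation; I_C ≈ 11 mA

Assume active: I_B = (3 − 0.7)/15 = 0.153 mA, giving I_C = β·I_B = 23 mA.
But then V_CE = 6.1 − 23×0.56 = -6.78 V < V_CE(sat) = 0.2 V — impossible in the active region.
So the transistor is saturated. With V_CE = 0.2 V, I_C = (V_CC − 0.2)/R_C = 5.9/0.56 = 10.5 mA.
Check: β·I_B = 23 mA > I_C = 10.5 mA, confirming saturation.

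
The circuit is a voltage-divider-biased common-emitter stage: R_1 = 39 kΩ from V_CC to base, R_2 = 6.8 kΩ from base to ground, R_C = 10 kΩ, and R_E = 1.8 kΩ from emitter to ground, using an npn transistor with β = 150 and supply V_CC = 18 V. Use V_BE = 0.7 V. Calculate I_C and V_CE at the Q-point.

I_C ≈ 1.1 mA, V_CE ≈ 5.4 V

Thevenize the base divider: V_Th = V_CC·R_2/(R_1+R_2) = 18×6.8/45.8 = 2.67 V, R_Th = R_1‖R_2 = 5.79 kΩ.
Base-emitter loop: V_Th = I_B·R_Th + V_BE + (β+1)I_B·R_E, so I_B = (2.67 − 0.7) / (5.79 + 151×1.8) = 0.00711 mA.
I_C = β·I_B = 150×0.00711 = 1.07 mA, and I_E = (β+1)I_B = 1.07 mA.
V_CE = V_CC − I_C·R_C − I_E·R_E = 18 − 1.07×10 − 1.07×1.8 = 5.41 V.
V_CE = 5.41 V > 0.2 V confirms active-region operation.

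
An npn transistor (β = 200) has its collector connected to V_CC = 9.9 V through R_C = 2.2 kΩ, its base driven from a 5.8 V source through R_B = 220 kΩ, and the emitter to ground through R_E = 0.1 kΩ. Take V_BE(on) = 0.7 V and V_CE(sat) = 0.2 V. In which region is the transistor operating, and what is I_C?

Assume active: I_B = (5.8 − 0.7)/(220 + 201×0.1) = 0.0212 mA, I_C = β·I_B = 4.25 mA.
Then V_CE = 9.9 − 4.25×2.2 − 4.27×0.1 = 0.127 V < 0.2 V — the active assumption fails.
Re-solve with V_CE = 0.2 V. KCL at the emitter: V_E/R_E = (V_BB−0.7−V_E)/R_B + (V_CC−0.2−V_E)/R_C, giving V_E = 0.424 V.
I_C = (V_CC − 0.2 − V_E)/R_C = (9.7 − 0.424)/2.2 = 4.22 mA.
Check: I_B = (5.1 − 0.424)/220 = 0.0213 mA, and β·I_B = 4.25 mA > I_C, confirming saturation.

saturation; I_C ≈ 4.2 mA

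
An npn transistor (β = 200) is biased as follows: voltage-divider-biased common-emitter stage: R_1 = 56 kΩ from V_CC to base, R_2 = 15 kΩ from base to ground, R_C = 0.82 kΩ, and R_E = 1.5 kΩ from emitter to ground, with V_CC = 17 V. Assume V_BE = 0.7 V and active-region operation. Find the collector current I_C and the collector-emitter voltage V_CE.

Thevenize the base divider: V_Th = V_CC·R_2/(R_1+R_2) = 17×15/71 = 3.59 V, R_Th = R_1‖R_2 = 11.8 kΩ.
Base-emitter loop: V_Th = I_B·R_Th + V_BE + (β+1)I_B·R_E, so I_B = (3.59 − 0.7) / (11.8 + 201×1.5) = 0.00923 mA.
I_C = β·I_B = 200×0.00923 = 1.85 mA, and I_E = (β+1)I_B = 1.85 mA.
V_CE = V_CC − I_C·R_C − I_E·R_E = 17 − 1.85×0.82 − 1.85×1.5 = 12.7 V.
V_CE = 12.7 V > 0.2 V confirms active-region operation.

I_C ≈ 1.8 mA, V_CE ≈ 13 V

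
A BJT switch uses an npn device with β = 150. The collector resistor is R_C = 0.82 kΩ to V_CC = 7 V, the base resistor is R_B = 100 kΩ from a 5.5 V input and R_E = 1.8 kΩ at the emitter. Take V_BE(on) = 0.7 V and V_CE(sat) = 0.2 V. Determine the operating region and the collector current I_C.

active; I_C ≈ 1.9 mA

Assume active. Base-emitter loop: I_B = (V_BB − V_BE)/(R_B + (β+1)R_E) = (5.5 − 0.7)/(100 + 151×1.8) = 0.0129 mA.
I_C = β·I_B = 150×0.0129 = 1.94 mA.
V_CE = V_CC − I_C·R_C − I_E·R_E = 7 − 1.94×0.82 − 1.95×1.8 = 1.9 V > V_CE(sat), so the active-region assumption holds.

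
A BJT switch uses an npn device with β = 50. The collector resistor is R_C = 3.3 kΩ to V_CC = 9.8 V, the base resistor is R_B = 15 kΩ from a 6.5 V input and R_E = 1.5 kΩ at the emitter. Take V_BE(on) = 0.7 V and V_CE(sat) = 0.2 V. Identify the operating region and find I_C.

Assume active: I_B = (6.5 − 0.7)/(15 + 51×1.5) = 0.0634 mA, I_C = β·I_B = 3.17 mA.
Then V_CE = 9.8 − 3.17×3.3 − 3.23×1.5 = -5.51 V < 0.2 V — the active assumption fails.
Re-solve with V_CE = 0.2 V. KCL at the emitter: V_E/R_E = (V_BB−0.7−V_E)/R_B + (V_CC−0.2−V_E)/R_C, giving V_E = 3.18 V.
I_C = (V_CC − 0.2 − V_E)/R_C = (9.6 − 3.18)/3.3 = 1.95 mA.
Check: I_B = (5.8 − 3.18)/15 = 0.175 mA, and β·I_B = 8.73 mA > I_C, confirming saturation.

saturation; I_C ≈ 1.9 mA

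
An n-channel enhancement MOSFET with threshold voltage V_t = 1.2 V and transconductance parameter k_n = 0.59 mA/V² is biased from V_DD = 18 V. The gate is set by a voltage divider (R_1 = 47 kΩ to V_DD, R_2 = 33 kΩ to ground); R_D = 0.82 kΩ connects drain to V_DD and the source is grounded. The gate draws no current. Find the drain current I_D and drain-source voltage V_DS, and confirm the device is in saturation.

V_G = V_DD·R_2/(R_1+R_2) = 18×33/80 = 7.42 V. With the source grounded, V_GS = V_G = 7.42 V.
Assume saturation: I_D = (k_n/2)(V_GS − V_t)² = (0.59/2)×(7.42 − 1.2)² = 0.295×6.22² = 11.4 mA.
V_DS = V_DD − I_D·R_D = 18 − 11.4×0.82 = 8.63 V.
Saturation requires V_DS ≥ V_GS − V_t = 6.22 V; 8.63 ≥ 6.22 ✓.

I_D ≈ 11 mA, V_DS ≈ 8.6 V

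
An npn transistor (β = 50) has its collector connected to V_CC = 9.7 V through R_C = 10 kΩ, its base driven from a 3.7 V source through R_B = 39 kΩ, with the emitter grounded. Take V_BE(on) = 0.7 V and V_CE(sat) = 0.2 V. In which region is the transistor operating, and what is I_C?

Assume active: I_B = (3.7 − 0.7)/39 = 0.0769 mA, giving I_C = β·I_B = 3.85 mA.
But then V_CE = 9.7 − 3.85×10 = -28.8 V < V_CE(sat) = 0.2 V — impossible in the active region.
So the transistor is saturated. With V_CE = 0.2 V, I_C = (V_CC − 0.2)/R_C = 9.5/10 = 0.95 mA.
Check: β·I_B = 3.85 mA > I_C = 0.95 mA, confirming saturation.

saturation; I_C ≈ 0.95 mA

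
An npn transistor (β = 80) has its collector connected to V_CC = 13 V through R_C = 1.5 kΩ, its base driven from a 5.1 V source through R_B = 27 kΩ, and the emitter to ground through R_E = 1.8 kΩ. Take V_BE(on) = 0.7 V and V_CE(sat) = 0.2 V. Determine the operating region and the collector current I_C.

Assume active. Base-emitter loop: I_B = (V_BB − V_BE)/(R_B + (β+1)R_E) = (5.1 − 0.7)/(27 + 81×1.8) = 0.0255 mA.
I_C = β·I_B = 80×0.0255 = 2.04 mA.
V_CE = V_CC − I_C·R_C − I_E·R_E = 13 − 2.04×1.5 − 2.06×1.8 = 6.23 V > V_CE(sat), so the active-region assumption holds.

active; I_C ≈ 2 mA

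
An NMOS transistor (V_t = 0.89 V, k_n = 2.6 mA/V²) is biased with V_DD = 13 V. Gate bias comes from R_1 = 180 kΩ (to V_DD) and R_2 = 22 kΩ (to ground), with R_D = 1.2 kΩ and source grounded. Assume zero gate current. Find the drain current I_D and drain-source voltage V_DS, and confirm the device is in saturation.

V_G = V_DD·R_2/(R_1+R_2) = 13×22/202 = 1.42 V. With the source grounded, V_GS = V_G = 1.42 V.
Assume saturation: I_D = (k_n/2)(V_GS − V_t)² = (2.6/2)×(1.42 − 0.89)² = 1.3×0.526² = 0.359 mA.
V_DS = V_DD − I_D·R_D = 13 − 0.359×1.2 = 12.6 V.
Saturation requires V_DS ≥ V_GS − V_t = 0.526 V; 12.6 ≥ 0.526 ✓.

I_D ≈ 0.36 mA, V_DS ≈ 13 V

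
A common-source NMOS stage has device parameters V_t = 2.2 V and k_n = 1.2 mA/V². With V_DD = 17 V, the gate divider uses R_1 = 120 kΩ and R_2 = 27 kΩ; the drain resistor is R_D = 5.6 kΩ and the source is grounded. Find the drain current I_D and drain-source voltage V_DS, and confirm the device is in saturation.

I_D ≈ 0.51 mA, V_DS ≈ 14 V

V_G = V_DD·R_2/(R_1+R_2) = 17×27/147 = 3.12 V. With the source grounded, V_GS = V_G = 3.12 V.
Assume saturation: I_D = (k_n/2)(V_GS − V_t)² = (1.2/2)×(3.12 − 2.2)² = 0.6×0.922² = 0.511 mA.
V_DS = V_DD − I_D·R_D = 17 − 0.511×5.6 = 14.1 V.
Saturation requires V_DS ≥ V_GS − V_t = 0.922 V; 14.1 ≥ 0.922 ✓.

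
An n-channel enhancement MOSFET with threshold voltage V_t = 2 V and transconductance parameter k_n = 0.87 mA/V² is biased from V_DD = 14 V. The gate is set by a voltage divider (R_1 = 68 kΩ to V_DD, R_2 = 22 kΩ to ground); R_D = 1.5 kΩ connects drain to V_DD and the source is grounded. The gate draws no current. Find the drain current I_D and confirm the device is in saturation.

I_D ≈ 0.88 mA

V_G = V_DD·R_2/(R_1+R_2) = 14×22/90 = 3.42 V. With the source grounded, V_GS = V_G = 3.42 V.
Assume saturation: I_D = (k_n/2)(V_GS − V_t)² = (0.87/2)×(3.42 − 2)² = 0.435×1.42² = 0.88 mA.
V_DS = V_DD − I_D·R_D = 14 − 0.88×1.5 = 12.7 V.
Saturation requires V_DS ≥ V_GS − V_t = 1.42 V; 12.7 ≥ 1.42 ✓.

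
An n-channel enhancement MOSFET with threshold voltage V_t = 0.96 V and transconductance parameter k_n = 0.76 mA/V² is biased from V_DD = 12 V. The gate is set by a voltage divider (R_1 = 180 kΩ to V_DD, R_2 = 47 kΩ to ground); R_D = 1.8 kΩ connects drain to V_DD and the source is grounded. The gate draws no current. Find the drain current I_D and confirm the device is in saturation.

I_D ≈ 0.88 mA

V_G = V_DD·R_2/(R_1+R_2) = 12×47/227 = 2.48 V. With the source grounded, V_GS = V_G = 2.48 V.
Assume saturation: I_D = (k_n/2)(V_GS − V_t)² = (0.76/2)×(2.48 − 0.96)² = 0.38×1.52² = 0.883 mA.
V_DS = V_DD − I_D·R_D = 12 − 0.883×1.8 = 10.4 V.
Saturation requires V_DS ≥ V_GS − V_t = 1.52 V; 10.4 ≥ 1.52 ✓.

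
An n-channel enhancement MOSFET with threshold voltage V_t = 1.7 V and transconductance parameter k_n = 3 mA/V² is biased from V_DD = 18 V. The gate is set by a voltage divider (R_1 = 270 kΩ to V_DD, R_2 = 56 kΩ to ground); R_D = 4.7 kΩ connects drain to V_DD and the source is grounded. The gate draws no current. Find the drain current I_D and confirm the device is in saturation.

I_D ≈ 2.9 mA

V_G = V_DD·R_2/(R_1+R_2) = 18×56/326 = 3.09 V. With the source grounded, V_GS = V_G = 3.09 V.
Assume saturation: I_D = (k_n/2)(V_GS − V_t)² = (3/2)×(3.09 − 1.7)² = 1.5×1.39² = 2.91 mA.
V_DS = V_DD − I_D·R_D = 18 − 2.91×4.7 = 4.34 V.
Saturation requires V_DS ≥ V_GS − V_t = 1.39 V; 4.34 ≥ 1.39 ✓.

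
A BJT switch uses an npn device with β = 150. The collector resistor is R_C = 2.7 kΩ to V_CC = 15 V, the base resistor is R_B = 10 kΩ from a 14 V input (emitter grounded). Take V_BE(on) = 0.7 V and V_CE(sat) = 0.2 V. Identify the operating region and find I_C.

saturation; I_C ≈ 5.5 mA

Assume active: I_B = (14 − 0.7)/10 = 1.33 mA, giving I_C = β·I_B = 200 mA.
But then V_CE = 15 − 200×2.7 = -524 V < V_CE(sat) = 0.2 V — impossible in the active region.
So the transistor is saturated. With V_CE = 0.2 V, I_C = (V_CC − 0.2)/R_C = 14.8/2.7 = 5.48 mA.
Check: β·I_B = 200 mA > I_C = 5.48 mA, confirming saturation.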